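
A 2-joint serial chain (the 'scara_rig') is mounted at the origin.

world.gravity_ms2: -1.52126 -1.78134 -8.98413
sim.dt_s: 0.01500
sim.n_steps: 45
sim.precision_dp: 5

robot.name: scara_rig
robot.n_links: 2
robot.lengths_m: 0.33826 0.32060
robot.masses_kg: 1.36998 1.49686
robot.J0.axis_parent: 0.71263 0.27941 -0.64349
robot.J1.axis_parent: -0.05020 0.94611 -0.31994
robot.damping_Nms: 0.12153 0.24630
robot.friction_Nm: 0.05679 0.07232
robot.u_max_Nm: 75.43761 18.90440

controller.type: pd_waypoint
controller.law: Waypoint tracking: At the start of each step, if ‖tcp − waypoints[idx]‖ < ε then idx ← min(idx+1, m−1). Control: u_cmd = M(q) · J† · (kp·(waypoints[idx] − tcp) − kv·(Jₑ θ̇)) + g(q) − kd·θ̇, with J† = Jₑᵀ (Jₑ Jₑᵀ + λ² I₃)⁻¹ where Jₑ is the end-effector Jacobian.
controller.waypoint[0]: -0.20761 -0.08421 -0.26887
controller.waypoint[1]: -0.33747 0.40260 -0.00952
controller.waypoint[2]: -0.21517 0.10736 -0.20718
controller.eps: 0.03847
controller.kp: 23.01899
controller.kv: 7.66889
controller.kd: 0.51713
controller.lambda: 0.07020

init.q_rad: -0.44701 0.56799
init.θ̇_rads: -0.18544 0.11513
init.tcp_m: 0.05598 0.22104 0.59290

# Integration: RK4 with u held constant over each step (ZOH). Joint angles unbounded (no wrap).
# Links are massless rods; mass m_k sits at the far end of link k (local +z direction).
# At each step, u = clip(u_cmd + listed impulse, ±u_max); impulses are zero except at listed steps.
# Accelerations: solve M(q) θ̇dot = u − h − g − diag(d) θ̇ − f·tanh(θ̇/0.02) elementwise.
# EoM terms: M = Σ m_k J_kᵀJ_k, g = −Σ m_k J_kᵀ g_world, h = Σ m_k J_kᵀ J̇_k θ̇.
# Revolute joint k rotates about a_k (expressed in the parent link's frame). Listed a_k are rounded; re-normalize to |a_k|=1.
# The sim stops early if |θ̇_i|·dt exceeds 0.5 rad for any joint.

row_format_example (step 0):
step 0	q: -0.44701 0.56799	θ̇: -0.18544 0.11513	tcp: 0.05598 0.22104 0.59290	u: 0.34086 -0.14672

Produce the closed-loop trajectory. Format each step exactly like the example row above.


step 1	q: -0.45033 0.57066	θ̇: -0.25757 0.24070	tcp: 0.05571 0.22255 0.59213	u: 0.59312 -0.27218
step 2	q: -0.45466 0.57504	θ̇: -0.31935 0.34251	tcp: 0.05560 0.22451 0.59100	u: 0.81528 -0.36602
step 3	q: -0.45985 0.58081	θ̇: -0.37292 0.42666	tcp: 0.05561 0.22686 0.58959	u: 1.01259 -0.43642
step 4	q: -0.46579 0.58774	θ̇: -0.41997 0.49778	tcp: 0.05571 0.22953 0.58791	u: 1.18938 -0.48950
step 5	q: -0.47241 0.59566	θ̇: -0.46185 0.55936	tcp: 0.05586 0.23249 0.58600	u: 1.34923 -0.52986
step 6	q: -0.47962 0.60446	θ̇: -0.49963 0.61406	tcp: 0.05606 0.23570 0.58387	u: 1.49509 -0.56094
step 7	q: -0.48737 0.61404	θ̇: -0.53418 0.66390	tcp: 0.05629 0.23912 0.58154	u: 1.62944 -0.58529
step 8	q: -0.49562 0.62435	θ̇: -0.56623 0.71042	tcp: 0.05654 0.24273 0.57901	u: 1.75431 -0.60485
step 9	q: -0.50433 0.63533	θ̇: -0.59633 0.75478	tcp: 0.05682 0.24652 0.57629	u: 1.87142 -0.62101
step 10	q: -0.51349 0.64697	θ̇: -0.62497 0.79789	tcp: 0.05711 0.25046 0.57337	u: 1.98220 -0.63482
step 11	q: -0.52307 0.65925	θ̇: -0.65254 0.84044	tcp: 0.05742 0.25455 0.57027	u: 2.08787 -0.64706
step 12	q: -0.53305 0.67217	θ̇: -0.67937 0.88294	tcp: 0.05774 0.25876 0.56697	u: 2.18941 -0.65828
step 13	q: -0.54344 0.68573	θ̇: -0.70573 0.92582	tcp: 0.05809 0.26309 0.56347	u: 2.28768 -0.66887
step 14	q: -0.55422 0.69994	θ̇: -0.73186 0.96939	tcp: 0.05845 0.26752 0.55977	u: 2.38339 -0.67912
step 15	q: -0.56539 0.71481	θ̇: -0.75795 1.01389	tcp: 0.05883 0.27205 0.55585	u: 2.47713 -0.68921
step 16	q: -0.57695 0.73036	θ̇: -0.78419 1.05951	tcp: 0.05923 0.27667 0.55171	u: 2.56940 -0.69927
step 17	q: -0.58890 0.74659	θ̇: -0.81074 1.10640	tcp: 0.05964 0.28136 0.54735	u: 2.66063 -0.70937
step 18	q: -0.60126 0.76354	θ̇: -0.83773 1.15468	tcp: 0.06008 0.28613 0.54274	u: 2.75116 -0.71954
step 19	q: -0.61403 0.78123	θ̇: -0.86529 1.20442	tcp: 0.06053 0.29095 0.53789	u: 2.84127 -0.72977
step 20	q: -0.62722 0.79968	θ̇: -0.89355 1.25569	tcp: 0.06099 0.29583 0.53278	u: 2.93122 -0.74003
step 21	q: -0.64083 0.81890	θ̇: -0.92262 1.30854	tcp: 0.06148 0.30075 0.52741	u: 3.02118 -0.75027
step 22	q: -0.65489 0.83893	θ̇: -0.95260 1.36298	tcp: 0.06197 0.30569 0.52175	u: 3.11131 -0.76043
step 23	q: -0.66941 0.85979	θ̇: -0.98360 1.41902	tcp: 0.06247 0.31066 0.51580	u: 3.20173 -0.77041
step 24	q: -0.68440 0.88150	θ̇: -1.01574 1.47665	tcp: 0.06298 0.31562 0.50955	u: 3.29253 -0.78010
step 25	q: -0.69988 0.90409	θ̇: -1.04911 1.53584	tcp: 0.06349 0.32058 0.50299	u: 3.38377 -0.78939
step 26	q: -0.71587 0.92757	θ̇: -1.08382 1.59655	tcp: 0.06399 0.32552 0.49610	u: 3.47547 -0.79813
step 27	q: -0.73239 0.95198	θ̇: -1.11998 1.65870	tcp: 0.06449 0.33042 0.48888	u: 3.56764 -0.80618
step 28	q: -0.74947 0.97733	θ̇: -1.15771 1.72222	tcp: 0.06496 0.33526 0.48132	u: 3.66026 -0.81336
step 29	q: -0.76713 1.00364	θ̇: -1.19710 1.78698	tcp: 0.06540 0.34002 0.47340	u: 3.75329 -0.81947
step 30	q: -0.78538 1.03094	θ̇: -1.23829 1.85285	tcp: 0.06581 0.34469 0.46512	u: 3.84668 -0.82432
step 31	q: -0.80428 1.05923	θ̇: -1.28139 1.91968	tcp: 0.06617 0.34924 0.45648	u: 3.94033 -0.82765
step 32	q: -0.82383 1.08852	θ̇: -1.32652 1.98726	tcp: 0.06646 0.35365 0.44746	u: 4.03414 -0.82923
step 33	q: -0.84407 1.11884	θ̇: -1.37381 2.05537	tcp: 0.06668 0.35789 0.43806	u: 4.12798 -0.82878
step 34	q: -0.86505 1.15018	θ̇: -1.42338 2.12375	tcp: 0.06682 0.36195 0.42829	u: 4.22170 -0.82599
step 35	q: -0.88678 1.18254	θ̇: -1.47536 2.19210	tcp: 0.06685 0.36578 0.41814	u: 4.31513 -0.82054
step 36	q: -0.90931 1.21593	θ̇: -1.52988 2.26007	tcp: 0.06676 0.36937 0.40763	u: 4.40808 -0.81208
step 37	q: -0.93268 1.25034	θ̇: -1.58706 2.32729	tcp: 0.06653 0.37269 0.39675	u: 4.50034 -0.80024
step 38	q: -0.95693 1.28574	θ̇: -1.64701 2.39331	tcp: 0.06614 0.37571 0.38552	u: 4.59167 -0.78461
step 39	q: -0.98210 1.32213	θ̇: -1.70983 2.45767	tcp: 0.06558 0.37840 0.37395	u: 4.68181 -0.76480
step 40	q: -1.00823 1.35946	θ̇: -1.77562 2.51984	tcp: 0.06481 0.38073 0.36206	u: 4.77051 -0.74034
step 41	q: -1.03538 1.39771	θ̇: -1.84445 2.57925	tcp: 0.06383 0.38268 0.34988	u: 4.85748 -0.71079
step 42	q: -1.06358 1.43682	θ̇: -1.91634 2.63528	tcp: 0.06261 0.38423 0.33743	u: 4.94243 -0.67568
step 43	q: -1.09288 1.47675	θ̇: -1.99133 2.68727	tcp: 0.06113 0.38534 0.32475	u: 5.02504 -0.63452
step 44	q: -1.12333 1.51742	θ̇: -2.06936 2.73453	tcp: 0.05937 0.38601 0.31187	u: 5.10503 -0.58686
step 45	q: -1.15497 1.55877	θ̇: -2.15037 2.77632	tcp: 0.05731 0.38622 0.29883


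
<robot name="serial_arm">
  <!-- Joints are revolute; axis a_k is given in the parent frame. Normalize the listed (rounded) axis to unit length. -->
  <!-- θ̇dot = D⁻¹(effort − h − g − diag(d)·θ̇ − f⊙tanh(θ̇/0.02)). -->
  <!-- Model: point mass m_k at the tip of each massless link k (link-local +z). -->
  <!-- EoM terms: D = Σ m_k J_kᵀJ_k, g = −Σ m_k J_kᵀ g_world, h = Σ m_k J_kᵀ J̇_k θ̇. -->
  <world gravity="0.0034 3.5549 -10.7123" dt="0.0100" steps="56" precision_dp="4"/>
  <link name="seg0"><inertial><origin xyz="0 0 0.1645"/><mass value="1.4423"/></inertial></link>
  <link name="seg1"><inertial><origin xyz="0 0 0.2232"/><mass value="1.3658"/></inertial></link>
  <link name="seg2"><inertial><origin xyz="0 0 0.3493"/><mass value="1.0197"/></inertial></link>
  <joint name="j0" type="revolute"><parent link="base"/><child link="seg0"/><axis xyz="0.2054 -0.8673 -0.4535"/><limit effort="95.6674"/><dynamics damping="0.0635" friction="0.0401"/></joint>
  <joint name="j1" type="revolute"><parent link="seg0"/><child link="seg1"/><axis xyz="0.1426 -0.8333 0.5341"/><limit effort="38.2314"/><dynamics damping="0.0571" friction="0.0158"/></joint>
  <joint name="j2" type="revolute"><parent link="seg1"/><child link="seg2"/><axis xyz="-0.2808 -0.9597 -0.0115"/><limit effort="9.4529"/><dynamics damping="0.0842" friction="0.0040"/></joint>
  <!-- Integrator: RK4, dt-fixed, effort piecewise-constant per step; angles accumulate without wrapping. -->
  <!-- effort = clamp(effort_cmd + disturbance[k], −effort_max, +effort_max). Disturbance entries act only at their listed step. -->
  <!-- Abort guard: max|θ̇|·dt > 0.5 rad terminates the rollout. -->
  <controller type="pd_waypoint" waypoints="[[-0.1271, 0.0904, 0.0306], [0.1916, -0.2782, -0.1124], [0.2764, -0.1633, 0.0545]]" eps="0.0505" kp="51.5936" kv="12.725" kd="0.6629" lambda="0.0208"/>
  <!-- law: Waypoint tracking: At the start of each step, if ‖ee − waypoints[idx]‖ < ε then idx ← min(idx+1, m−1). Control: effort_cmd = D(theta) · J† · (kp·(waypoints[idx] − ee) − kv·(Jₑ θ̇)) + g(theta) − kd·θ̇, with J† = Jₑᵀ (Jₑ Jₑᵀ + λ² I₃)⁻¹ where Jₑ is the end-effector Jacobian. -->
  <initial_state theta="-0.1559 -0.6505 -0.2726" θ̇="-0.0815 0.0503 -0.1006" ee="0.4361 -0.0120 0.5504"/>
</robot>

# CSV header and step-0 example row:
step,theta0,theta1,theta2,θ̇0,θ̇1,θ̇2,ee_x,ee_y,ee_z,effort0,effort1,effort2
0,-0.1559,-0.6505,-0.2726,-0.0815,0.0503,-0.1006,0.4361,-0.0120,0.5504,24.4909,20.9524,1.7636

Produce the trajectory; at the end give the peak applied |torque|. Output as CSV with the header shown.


step,theta0,theta1,theta2,θ̇0,θ̇1,θ̇2,ee_x,ee_y,ee_z,effort0,effort1,effort2
1,-0.1629,-0.6249,-0.2988,-1.3065,5.0436,-5.0953,0.4361,-0.0120,0.5498,27.4321,19.2861,5.0096
2,-0.1781,-0.5622,-0.3607,-1.7364,7.5045,-7.2755,0.4348,-0.0118,0.5490,30.7033,18.2729,5.8413
3,-0.1955,-0.4809,-0.4382,-1.7390,8.7709,-8.2325,0.4317,-0.0114,0.5483,30.7687,15.0294,5.6822
4,-0.2107,-0.3939,-0.5192,-1.3080,8.6533,-7.9849,0.4265,-0.0109,0.5479,28.2389,11.8896,4.7451
5,-0.2207,-0.3112,-0.5956,-0.6969,7.8931,-7.3398,0.4195,-0.0112,0.5479,24.8168,9.6518,3.6923
6,-0.2247,-0.2365,-0.6662,-0.0863,7.0654,-6.8020,0.4110,-0.0125,0.5483,21.3842,8.0466,2.8699
7,-0.2228,-0.1695,-0.7324,0.4647,6.3466,-6.4615,0.4013,-0.0149,0.5488,18.2195,6.8013,2.3023
8,-0.2157,-0.1091,-0.7959,0.9532,5.7355,-6.2636,0.3906,-0.0183,0.5491,15.3629,5.7857,1.9191
9,-0.2040,-0.0544,-0.8579,1.3815,5.2133,-6.1537,0.3791,-0.0226,0.5491,12.8071,4.9283,1.6614
10,-0.1884,-0.0046,-0.9191,1.7527,4.7638,-6.0920,0.3669,-0.0274,0.5486,10.5323,4.1869,1.4889
11,-0.1692,0.0411,-0.9798,2.0701,4.3743,-6.0514,0.3541,-0.0325,0.5475,8.5148,3.5352,1.3752
12,-0.1472,0.0831,-1.0401,2.3375,4.0355,-6.0153,0.3408,-0.0379,0.5458,6.7306,2.9559,1.3037
13,-0.1227,0.1220,-1.1000,2.5594,3.7401,-5.9739,0.3271,-0.0432,0.5434,5.1564,2.4368,1.2640
14,-0.0962,0.1581,-1.1594,2.7402,3.4821,-5.9223,0.3131,-0.0485,0.5404,3.7696,1.9692,1.2494
15,-0.0681,0.1917,-1.2183,2.8848,3.2562,-5.8585,0.2990,-0.0534,0.5368,2.5490,1.5469,1.2557
16,-0.0387,0.2233,-1.2765,2.9979,3.0580,-5.7827,0.2847,-0.0581,0.5326,1.4750,1.1646,1.2798
17,-0.0083,0.2529,-1.3339,3.0840,2.8837,-5.6959,0.2704,-0.0624,0.5279,0.5292,0.8183,1.3195
18,0.0229,0.2810,-1.3903,3.1472,2.7298,-5.5999,0.2561,-0.0662,0.5227,-0.3049,0.5046,1.3727
19,0.0546,0.3076,-1.4458,3.1912,2.5936,-5.4963,0.2418,-0.0696,0.5170,-1.0420,0.2202,1.4376
20,0.0866,0.3329,-1.5002,3.2191,2.4724,-5.3870,0.2278,-0.0726,0.5108,-1.6954,-0.0374,1.5124
21,0.1189,0.3570,-1.5534,3.2337,2.3642,-5.2735,0.2139,-0.0751,0.5043,-2.2765,-0.2707,1.5955
22,0.1512,0.3802,-1.6056,3.2375,2.2672,-5.1571,0.2003,-0.0772,0.4975,-2.7953,-0.4819,1.6851
23,0.1836,0.4024,-1.6565,3.2323,2.1800,-5.0390,0.1869,-0.0789,0.4903,-3.2606,-0.6729,1.7798
24,0.2158,0.4238,-1.7063,3.2200,2.1012,-4.9200,0.1738,-0.0801,0.4829,-3.6797,-0.8457,1.8779
25,0.2479,0.4444,-1.7549,3.2020,2.0299,-4.8009,0.1611,-0.0810,0.4753,-4.0589,-1.0018,1.9781
26,0.2798,0.4644,-1.8023,3.1793,1.9650,-4.6822,0.1488,-0.0815,0.4674,-4.4035,-1.1427,2.0792
27,0.3115,0.4837,-1.8485,3.1531,1.9060,-4.5644,0.1367,-0.0816,0.4594,-4.7180,-1.2697,2.1800
28,0.3429,0.5025,-1.8935,3.1242,1.8522,-4.4478,0.1251,-0.0815,0.4513,-5.0062,-1.3841,2.2796
29,0.3740,0.5208,-1.9374,3.0933,1.8029,-4.3327,0.1139,-0.0811,0.4430,-5.2713,-1.4868,2.3772
30,0.4047,0.5386,-1.9802,3.0609,1.7578,-4.2192,0.1030,-0.0804,0.4347,-5.5160,-1.5790,2.4719
31,0.4352,0.5559,-2.0218,3.0277,1.7165,-4.1076,0.0925,-0.0795,0.4263,-5.7424,-1.6613,2.5634
32,0.4653,0.5729,-2.0623,2.9939,1.6787,-3.9977,0.0825,-0.0784,0.4179,-5.9523,-1.7346,2.6509
33,0.4950,0.5895,-2.1017,2.9601,1.6440,-3.8899,0.0728,-0.0771,0.4094,-6.1475,-1.7996,2.7343
34,0.5245,0.6058,-2.1401,2.9264,1.6123,-3.7840,0.0635,-0.0756,0.4009,-6.3291,-1.8570,2.8131
35,0.5536,0.6217,-2.1774,2.8931,1.5832,-3.6801,0.0546,-0.0739,0.3925,-6.4983,-1.9071,2.8871
36,0.5823,0.6374,-2.2137,2.8605,1.5566,-3.5782,0.0460,-0.0722,0.3841,-6.6560,-1.9506,2.9563
37,0.6108,0.6529,-2.2489,2.8287,1.5324,-3.4783,0.0378,-0.0703,0.3757,-6.8029,-1.9878,3.0204
38,0.6389,0.6681,-2.2832,2.7980,1.5104,-3.3805,0.0300,-0.0683,0.3674,-6.9397,-2.0192,3.0795
39,0.6667,0.6831,-2.3165,2.7684,1.4904,-3.2846,0.0225,-0.0663,0.3591,-7.0671,-2.0450,3.1334
40,0.6942,0.6979,-2.3489,2.7401,1.4724,-3.1907,0.0153,-0.0641,0.3510,-7.1854,-2.0657,3.1823
41,0.7215,0.7126,-2.3804,2.7132,1.4563,-3.0988,0.0085,-0.0620,0.3429,-7.2952,-2.0815,3.2262
42,0.7485,0.7270,-2.4109,2.6877,1.4419,-3.0088,0.0020,-0.0597,0.3350,-7.3967,-2.0927,3.2652
43,0.7753,0.7414,-2.4405,2.6638,1.4293,-2.9207,-0.0043,-0.0575,0.3271,-7.4904,-2.0994,3.2992
44,0.8018,0.7556,-2.4693,2.6415,1.4182,-2.8345,-0.0102,-0.0552,0.3194,-7.5765,-2.1020,3.3284
45,0.8281,0.7698,-2.4972,2.6209,1.4088,-2.7502,-0.0159,-0.0529,0.3118,-7.6554,-2.1005,3.3530
46,0.8542,0.7838,-2.5243,2.6019,1.4008,-2.6678,-0.0213,-0.0505,0.3043,-7.7273,-2.0952,3.3729
47,0.8801,0.7978,-2.5506,2.5847,1.3943,-2.5871,-0.0264,-0.0482,0.2970,-7.7925,-2.0863,3.3882
48,0.9059,0.8117,-2.5761,2.5693,1.3893,-2.5083,-0.0313,-0.0459,0.2898,-7.8512,-2.0739,3.3991
49,0.9315,0.8256,-2.6008,2.5556,1.3856,-2.4312,-0.0360,-0.0436,0.2827,-7.9036,-2.0582,3.4057
50,0.9570,0.8395,-2.6247,2.5438,1.3832,-2.3559,-0.0405,-0.0413,0.2758,-7.9500,-2.0392,3.4080
51,0.9824,0.8533,-2.6479,2.5337,1.3822,-2.2823,-0.0447,-0.0390,0.2690,-7.9906,-2.0172,3.4060
52,1.0077,0.8671,-2.6703,2.5254,1.3824,-2.2104,-0.0488,-0.0368,0.2624,-8.0257,-1.9923,3.3998
53,1.0329,0.8810,-2.6921,2.5188,1.3838,-2.1402,-0.0526,-0.0345,0.2559,-8.0554,-1.9647,3.3896
54,1.0580,0.8948,-2.7132,2.5140,1.3865,-2.0716,-0.0563,-0.0323,0.2496,-8.0800,-1.9343,3.3752
55,1.0832,0.9087,-2.7335,2.5109,1.3902,-2.0046,-0.0598,-0.0301,0.2434,-8.0998,-1.9015,3.3568
56,1.1083,0.9226,-2.7533,2.5094,1.3951,-1.9392,-0.0632,-0.0280,0.2374,,,
# max |effort| (N·m): 30.7687


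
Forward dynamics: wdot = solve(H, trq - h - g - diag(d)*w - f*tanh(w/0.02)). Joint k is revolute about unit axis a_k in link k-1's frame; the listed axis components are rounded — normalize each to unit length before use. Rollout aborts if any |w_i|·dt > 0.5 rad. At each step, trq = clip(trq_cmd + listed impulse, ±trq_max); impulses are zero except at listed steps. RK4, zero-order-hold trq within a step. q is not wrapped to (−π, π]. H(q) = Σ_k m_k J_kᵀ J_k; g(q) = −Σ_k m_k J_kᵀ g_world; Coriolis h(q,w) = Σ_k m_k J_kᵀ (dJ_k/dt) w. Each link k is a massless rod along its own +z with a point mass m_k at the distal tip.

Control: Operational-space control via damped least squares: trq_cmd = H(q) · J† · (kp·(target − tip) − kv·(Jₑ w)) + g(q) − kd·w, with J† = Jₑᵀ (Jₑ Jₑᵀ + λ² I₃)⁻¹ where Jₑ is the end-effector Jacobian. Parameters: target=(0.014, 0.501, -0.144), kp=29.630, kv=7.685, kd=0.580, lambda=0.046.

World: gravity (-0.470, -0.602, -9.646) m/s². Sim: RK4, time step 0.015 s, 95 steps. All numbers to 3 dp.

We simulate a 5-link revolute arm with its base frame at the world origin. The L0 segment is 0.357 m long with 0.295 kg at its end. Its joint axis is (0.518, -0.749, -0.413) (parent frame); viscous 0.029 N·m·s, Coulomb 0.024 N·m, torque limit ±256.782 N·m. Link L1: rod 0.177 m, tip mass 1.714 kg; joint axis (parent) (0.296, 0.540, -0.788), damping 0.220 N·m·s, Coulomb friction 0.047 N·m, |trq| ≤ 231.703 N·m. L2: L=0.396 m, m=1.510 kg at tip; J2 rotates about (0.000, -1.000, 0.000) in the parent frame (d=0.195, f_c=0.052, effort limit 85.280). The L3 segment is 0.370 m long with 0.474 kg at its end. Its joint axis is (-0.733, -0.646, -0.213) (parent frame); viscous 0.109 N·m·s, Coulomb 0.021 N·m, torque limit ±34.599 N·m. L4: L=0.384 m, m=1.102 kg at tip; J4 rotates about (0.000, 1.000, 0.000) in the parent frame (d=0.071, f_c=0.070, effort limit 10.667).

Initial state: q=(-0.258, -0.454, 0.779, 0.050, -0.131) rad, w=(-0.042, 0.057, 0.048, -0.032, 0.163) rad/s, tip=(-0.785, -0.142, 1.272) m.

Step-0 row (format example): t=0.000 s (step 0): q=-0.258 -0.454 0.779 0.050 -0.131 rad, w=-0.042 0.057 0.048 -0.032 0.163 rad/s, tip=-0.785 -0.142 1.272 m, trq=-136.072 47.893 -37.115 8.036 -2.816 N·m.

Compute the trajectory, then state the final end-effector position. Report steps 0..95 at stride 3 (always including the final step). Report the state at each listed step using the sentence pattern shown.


t=0.045 s (step 3): q=-0.365 -0.446 0.846 0.131 -0.169 rad, w=-4.323 0.198 2.482 3.459 -1.660 rad/s, tip=-0.759 -0.123 1.236 m, trq=-80.179 32.077 -27.270 3.214 -0.646 N·m.
t=0.090 s (step 6): q=-0.606 -0.436 0.965 0.334 -0.271 rad, w=-6.057 0.202 2.492 5.362 -2.755 rad/s, tip=-0.692 -0.074 1.140 m, trq=-29.877 17.247 -16.160 0.372 0.662 N·m.
t=0.135 s (step 9): q=-0.887 -0.430 1.055 0.592 -0.408 rad, w=-6.321 0.029 1.435 5.999 -3.227 rad/s, tip=-0.593 -0.007 1.009 m, trq=1.689 6.382 -8.626 -3.036 2.302 N·m.
t=0.180 s (step 12): q=-1.164 -0.433 1.091 0.862 -0.557 rad, w=-5.905 -0.149 0.162 5.924 -3.354 rad/s, tip=-0.483 0.067 0.865 m, trq=19.098 -0.959 -3.495 -6.485 3.981 N·m.
t=0.225 s (step 15): q=-1.413 -0.441 1.071 1.119 -0.707 rad, w=-5.153 -0.180 -1.018 5.475 -3.261 rad/s, tip=-0.377 0.141 0.723 m, trq=27.820 -5.662 0.386 -9.132 5.194 N·m.
t=0.270 s (step 18): q=-1.625 -0.445 1.004 1.351 -0.849 rad, w=-4.233 0.048 -1.943 4.795 -3.082 rad/s, tip=-0.285 0.207 0.590 m, trq=31.347 -8.620 3.366 -10.681 5.791 N·m.
t=0.315 s (step 21): q=-1.794 -0.432 0.903 1.548 -0.984 rad, w=-3.277 0.592 -2.464 3.975 -2.929 rad/s, tip=-0.208 0.262 0.470 m, trq=31.921 -10.684 5.554 -11.232 5.853 N·m.
t=0.360 s (step 24): q=-1.921 -0.388 0.789 1.708 -1.113 rad, w=-2.399 1.367 -2.544 3.168 -2.759 rad/s, tip=-0.147 0.308 0.365 m, trq=31.189 -12.445 7.143 -11.018 5.473 N·m.
t=0.405 s (step 27): q=-2.013 -0.309 0.679 1.836 -1.230 rad, w=-1.711 2.109 -2.327 2.519 -2.412 rad/s, tip=-0.099 0.348 0.275 m, trq=29.910 -13.691 8.116 -10.228 4.733 N·m.
t=0.450 s (step 30): q=-2.080 -0.203 0.581 1.937 -1.328 rad, w=-1.319 2.529 -1.999 2.000 -1.920 rad/s, tip=-0.063 0.381 0.199 m, trq=28.098 -13.917 8.371 -9.014 3.848 N·m.
t=0.495 s (step 33): q=-2.136 -0.089 0.498 2.017 -1.403 rad, w=-1.204 2.499 -1.752 1.558 -1.461 rad/s, tip=-0.036 0.407 0.137 m, trq=25.996 -13.292 8.230 -7.630 3.089 N·m.
t=0.540 s (step 36): q=-2.190 0.018 0.422 2.078 -1.461 rad, w=-1.212 2.196 -1.652 1.191 -1.138 rad/s, tip=-0.017 0.428 0.087 m, trq=24.715 -12.680 8.339 -6.313 2.595 N·m.
t=0.585 s (step 39): q=-2.245 0.108 0.348 2.125 -1.508 rad, w=-1.225 1.828 -1.616 0.891 -0.935 rad/s, tip=-0.004 0.446 0.046 m, trq=24.825 -12.471 8.866 -5.133 2.351 N·m.
t=0.630 s (step 42): q=-2.300 0.183 0.277 2.159 -1.547 rad, w=-1.193 1.490 -1.556 0.648 -0.801 rad/s, tip=0.005 0.462 0.010 m, trq=25.774 -12.433 9.498 -4.083 2.282 N·m.
t=0.675 s (step 45): q=-2.352 0.243 0.209 2.184 -1.580 rad, w=-1.111 1.207 -1.436 0.461 -0.694 rad/s, tip=0.009 0.476 -0.021 m, trq=26.724 -12.282 9.918 -3.169 2.311 N·m.
t=0.720 s (step 48): q=-2.399 0.292 0.148 2.202 -1.609 rad, w=-0.989 0.978 -1.266 0.326 -0.592 rad/s, tip=0.010 0.488 -0.049 m, trq=27.145 -11.918 10.007 -2.405 2.375 N·m.
t=0.765 s (step 51): q=-2.440 0.332 0.095 2.214 -1.633 rad, w=-0.843 0.794 -1.070 0.237 -0.488 rad/s, tip=0.009 0.497 -0.074 m, trq=26.893 -11.377 9.793 -1.799 2.434 N·m.
t=0.810 s (step 54): q=-2.475 0.364 0.052 2.224 -1.653 rad, w=-0.689 0.646 -0.871 0.186 -0.384 rad/s, tip=0.007 0.504 -0.095 m, trq=26.065 -10.743 9.371 -1.344 2.471 N·m.
t=0.855 s (step 57): q=-2.502 0.391 0.017 2.232 -1.668 rad, w=-0.539 0.526 -0.688 0.160 -0.286 rad/s, tip=0.004 0.509 -0.112 m, trq=24.856 -10.094 8.838 -1.016 2.481 N·m.
t=0.900 s (step 60): q=-2.523 0.412 -0.011 2.239 -1.679 rad, w=-0.401 0.427 -0.530 0.149 -0.197 rad/s, tip=0.001 0.511 -0.126 m, trq=23.466 -9.482 8.274 -0.791 2.470 N·m.
t=0.945 s (step 63): q=-2.539 0.429 -0.031 2.245 -1.686 rad, w=-0.280 0.346 -0.399 0.144 -0.123 rad/s, tip=-0.000 0.513 -0.136 m, trq=22.053 -8.936 7.731 -0.641 2.446 N·m.
t=0.990 s (step 66): q=-2.549 0.443 -0.047 2.252 -1.690 rad, w=-0.178 0.279 -0.294 0.141 -0.064 rad/s, tip=-0.002 0.513 -0.144 m, trq=20.725 -8.467 7.238 -0.544 2.414 N·m.
t=1.035 s (step 69): q=-2.555 0.455 -0.058 2.258 -1.692 rad, w=-0.094 0.225 -0.212 0.136 -0.020 rad/s, tip=-0.002 0.512 -0.149 m, trq=19.549 -8.077 6.812 -0.483 2.382 N·m.
t=1.080 s (step 72): q=-2.558 0.464 -0.066 2.264 -1.692 rad, w=-0.029 0.184 -0.143 0.124 -0.002 rad/s, tip=-0.002 0.512 -0.152 m, trq=18.575 -7.775 6.469 -0.446 2.367 N·m.
t=1.125 s (step 75): q=-2.558 0.471 -0.071 2.269 -1.692 rad, w=0.019 0.150 -0.087 0.109 0.003 rad/s, tip=-0.001 0.511 -0.154 m, trq=17.783 -7.537 6.196 -0.424 2.361 N·m.
t=1.170 s (step 78): q=-2.556 0.478 -0.074 2.274 -1.692 rad, w=0.053 0.120 -0.044 0.094 0.005 rad/s, tip=0.000 0.510 -0.155 m, trq=17.146 -7.345 5.975 -0.414 2.352 N·m.
t=1.215 s (step 81): q=-2.553 0.482 -0.075 2.277 -1.692 rad, w=0.077 0.092 -0.016 0.081 0.007 rad/s, tip=0.002 0.509 -0.155 m, trq=16.632 -7.189 5.799 -0.411 2.338 N·m.
t=1.260 s (step 84): q=-2.549 0.486 -0.076 2.281 -1.691 rad, w=0.090 0.064 -0.004 0.070 0.010 rad/s, tip=0.004 0.508 -0.154 m, trq=16.213 -7.062 5.662 -0.413 2.323 N·m.
t=1.305 s (step 87): q=-2.545 0.488 -0.076 2.284 -1.691 rad, w=0.095 0.039 0.001 0.060 0.011 rad/s, tip=0.006 0.508 -0.154 m, trq=15.911 -6.966 5.561 -0.417 2.309 N·m.
t=1.350 s (step 90): q=-2.541 0.489 -0.076 2.286 -1.690 rad, w=0.093 0.020 0.005 0.050 0.011 rad/s, tip=0.008 0.507 -0.153 m, trq=15.728 -6.898 5.490 -0.422 2.295 N·m.
t=1.395 s (step 93): q=-2.537 0.490 -0.075 2.288 -1.690 rad, w=0.086 0.008 0.009 0.042 0.010 rad/s, tip=0.009 0.507 -0.152 m, trq=15.646 -6.853 5.443 -0.428 2.281 N·m.
t=1.425 s (step 95): q=-2.534 0.490 -0.075 2.289 -1.690 rad, w=0.080 0.003 0.012 0.036 0.010 rad/s, tip=0.010 0.507 -0.151 m.
final tip position (m): 0.010 0.507 -0.151


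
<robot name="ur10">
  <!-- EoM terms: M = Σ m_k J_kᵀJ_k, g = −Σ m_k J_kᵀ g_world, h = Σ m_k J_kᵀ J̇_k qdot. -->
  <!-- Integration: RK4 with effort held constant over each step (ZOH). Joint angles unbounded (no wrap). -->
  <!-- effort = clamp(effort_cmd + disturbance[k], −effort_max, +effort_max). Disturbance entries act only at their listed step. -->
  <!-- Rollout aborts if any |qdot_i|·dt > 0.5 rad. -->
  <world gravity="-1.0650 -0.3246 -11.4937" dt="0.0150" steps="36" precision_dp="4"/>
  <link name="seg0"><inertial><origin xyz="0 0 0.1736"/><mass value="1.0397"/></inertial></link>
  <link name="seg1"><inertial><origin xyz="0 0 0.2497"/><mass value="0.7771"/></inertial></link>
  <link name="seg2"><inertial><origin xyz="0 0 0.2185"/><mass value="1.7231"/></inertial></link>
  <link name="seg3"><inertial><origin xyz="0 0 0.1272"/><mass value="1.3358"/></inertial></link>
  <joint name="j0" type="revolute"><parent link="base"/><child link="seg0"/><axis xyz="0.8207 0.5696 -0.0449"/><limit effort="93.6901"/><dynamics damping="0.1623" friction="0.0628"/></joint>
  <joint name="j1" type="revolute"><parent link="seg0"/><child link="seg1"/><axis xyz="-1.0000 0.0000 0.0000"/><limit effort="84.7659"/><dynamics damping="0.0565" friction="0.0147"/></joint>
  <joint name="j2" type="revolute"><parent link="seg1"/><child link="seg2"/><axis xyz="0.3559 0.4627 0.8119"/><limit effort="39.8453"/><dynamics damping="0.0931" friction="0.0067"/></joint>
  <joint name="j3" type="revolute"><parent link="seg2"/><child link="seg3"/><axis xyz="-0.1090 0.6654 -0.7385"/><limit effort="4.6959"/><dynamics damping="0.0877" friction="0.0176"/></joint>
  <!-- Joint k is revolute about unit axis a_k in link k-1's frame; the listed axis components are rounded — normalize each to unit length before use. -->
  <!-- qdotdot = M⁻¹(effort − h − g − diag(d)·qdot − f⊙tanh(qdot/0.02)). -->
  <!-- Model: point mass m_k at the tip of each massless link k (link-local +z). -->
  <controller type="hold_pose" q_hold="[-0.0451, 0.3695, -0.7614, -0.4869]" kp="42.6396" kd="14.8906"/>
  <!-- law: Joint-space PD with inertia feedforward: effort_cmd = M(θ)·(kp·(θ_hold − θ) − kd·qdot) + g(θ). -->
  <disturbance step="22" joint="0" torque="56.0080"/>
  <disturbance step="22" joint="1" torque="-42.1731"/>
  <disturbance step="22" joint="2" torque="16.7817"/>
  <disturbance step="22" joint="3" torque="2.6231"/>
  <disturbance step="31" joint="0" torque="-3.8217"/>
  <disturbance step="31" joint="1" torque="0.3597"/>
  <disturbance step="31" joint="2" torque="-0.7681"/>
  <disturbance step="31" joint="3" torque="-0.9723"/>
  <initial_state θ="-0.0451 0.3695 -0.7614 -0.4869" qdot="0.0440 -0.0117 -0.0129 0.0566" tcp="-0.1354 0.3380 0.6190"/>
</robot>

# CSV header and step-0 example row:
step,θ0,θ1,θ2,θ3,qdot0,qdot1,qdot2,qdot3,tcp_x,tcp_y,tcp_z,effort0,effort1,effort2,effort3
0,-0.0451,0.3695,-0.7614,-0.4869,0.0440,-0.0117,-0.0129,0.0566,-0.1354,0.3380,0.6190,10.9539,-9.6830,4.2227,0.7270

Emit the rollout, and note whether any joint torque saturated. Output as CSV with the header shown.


step,θ0,θ1,θ2,θ3,qdot0,qdot1,qdot2,qdot3,tcp_x,tcp_y,tcp_z,effort0,effort1,effort2,effort3
1,-0.0445,0.3694,-0.7614,-0.4865,0.0339,-0.0046,0.0056,0.0108,-0.1352,0.3377,0.6192,11.1555,-9.8029,4.2634,0.7365
2,-0.0441,0.3693,-0.7613,-0.4864,0.0242,-0.0052,0.0055,0.0075,-0.1350,0.3374,0.6194,11.3217,-9.9020,4.2980,0.7417
3,-0.0438,0.3693,-0.7612,-0.4864,0.0166,-0.0054,0.0051,0.0057,-0.1349,0.3372,0.6196,11.4578,-9.9841,4.3265,0.7457
4,-0.0436,0.3692,-0.7611,-0.4863,0.0108,-0.0052,0.0043,0.0043,-0.1348,0.3371,0.6197,11.5682,-10.0523,4.3501,0.7488
5,-0.0434,0.3691,-0.7610,-0.4863,0.0066,-0.0046,0.0034,0.0032,-0.1347,0.3370,0.6198,11.6572,-10.1087,4.3696,0.7511
6,-0.0433,0.3691,-0.7610,-0.4863,0.0036,-0.0038,0.0024,0.0024,-0.1347,0.3369,0.6198,11.7287,-10.1553,4.3856,0.7530
7,-0.0433,0.3690,-0.7610,-0.4863,0.0015,-0.0029,0.0014,0.0018,-0.1347,0.3368,0.6199,11.7863,-10.1939,4.3987,0.7543
8,-0.0433,0.3690,-0.7609,-0.4863,-0.0000,-0.0021,0.0006,0.0014,-0.1347,0.3368,0.6199,11.8327,-10.2258,4.4096,0.7554
9,-0.0433,0.3690,-0.7609,-0.4863,-0.0011,-0.0013,-0.0001,0.0011,-0.1347,0.3368,0.6199,11.8704,-10.2521,4.4184,0.7562
10,-0.0433,0.3690,-0.7609,-0.4863,-0.0019,-0.0005,-0.0007,0.0008,-0.1347,0.3368,0.6199,11.9010,-10.2739,4.4257,0.7568
11,-0.0434,0.3690,-0.7609,-0.4863,-0.0024,0.0001,-0.0012,0.0006,-0.1347,0.3368,0.6199,11.9259,-10.2918,4.4317,0.7573
12,-0.0434,0.3690,-0.7609,-0.4863,-0.0027,0.0006,-0.0015,0.0005,-0.1347,0.3368,0.6199,11.9463,-10.3067,4.4366,0.7577
13,-0.0434,0.3690,-0.7610,-0.4863,-0.0030,0.0010,-0.0017,0.0004,-0.1347,0.3369,0.6198,11.9630,-10.3189,4.4406,0.7579
14,-0.0435,0.3690,-0.7610,-0.4863,-0.0031,0.0013,-0.0019,0.0003,-0.1348,0.3369,0.6198,11.9767,-10.3291,4.4439,0.7582
15,-0.0435,0.3690,-0.7610,-0.4863,-0.0032,0.0015,-0.0020,0.0002,-0.1348,0.3369,0.6198,11.9881,-10.3375,4.4467,0.7584
16,-0.0436,0.3690,-0.7610,-0.4864,-0.0032,0.0017,-0.0021,0.0001,-0.1348,0.3370,0.6197,11.9975,-10.3444,4.4489,0.7585
17,-0.0436,0.3691,-0.7610,-0.4864,-0.0032,0.0018,-0.0021,0.0001,-0.1348,0.3370,0.6197,12.0053,-10.3502,4.4508,0.7587
18,-0.0437,0.3691,-0.7611,-0.4864,-0.0032,0.0019,-0.0021,0.0001,-0.1348,0.3371,0.6197,12.0118,-10.3550,4.4523,0.7588
19,-0.0437,0.3691,-0.7611,-0.4864,-0.0031,0.0019,-0.0021,0.0000,-0.1349,0.3371,0.6196,12.0173,-10.3590,4.4535,0.7589
20,-0.0438,0.3692,-0.7611,-0.4864,-0.0031,0.0019,-0.0020,-0.0000,-0.1349,0.3371,0.6196,12.0218,-10.3624,4.4546,0.7589
21,-0.0438,0.3692,-0.7612,-0.4864,-0.0030,0.0019,-0.0020,-0.0001,-0.1349,0.3372,0.6196,12.0257,-10.3652,4.4554,0.7590
22,-0.0438,0.3692,-0.7612,-0.4864,-0.0029,0.0018,-0.0019,-0.0001,-0.1349,0.3372,0.6196,68.0370,-52.5406,21.2379,3.3822
23,-0.0439,0.3692,-0.7431,-0.4718,-0.0064,-0.0132,2.4089,1.8895,-0.1333,0.3350,0.6233,-0.8249,-0.6744,0.6130,0.1732
24,-0.0440,0.3688,-0.7116,-0.4488,-0.0048,-0.0351,1.7923,1.1985,-0.1306,0.3308,0.6296,1.4021,-2.3335,1.2901,0.2961
25,-0.0440,0.3682,-0.6885,-0.4344,0.0010,-0.0436,1.2960,0.7451,-0.1286,0.3274,0.6342,3.2451,-3.7079,1.8407,0.3874
26,-0.0440,0.3675,-0.6720,-0.4255,0.0063,-0.0440,0.9069,0.4442,-0.1271,0.3249,0.6374,4.7750,-4.8463,2.2894,0.4563
27,-0.0438,0.3669,-0.6606,-0.4204,0.0096,-0.0396,0.6079,0.2408,-0.1262,0.3230,0.6397,6.0457,-5.7893,2.6561,0.5091
28,-0.0437,0.3664,-0.6532,-0.4179,0.0109,-0.0326,0.3816,0.1008,-0.1255,0.3216,0.6412,7.1006,-6.5704,2.9565,0.5503
29,-0.0435,0.3659,-0.6488,-0.4171,0.0101,-0.0258,0.2097,0.0106,-0.1252,0.3207,0.6421,7.9756,-7.2176,3.2034,0.5821
30,-0.0434,0.3656,-0.6467,-0.4173,0.0065,-0.0244,0.0694,-0.0120,-0.1250,0.3201,0.6426,8.7000,-7.7538,3.4065,0.6043
31,-0.0433,0.3652,-0.6464,-0.4175,0.0024,-0.0216,-0.0315,-0.0190,-0.1250,0.3199,0.6428,5.4764,-7.8385,2.8045,-0.3510
32,-0.0433,0.3653,-0.6462,-0.4294,-0.0068,0.0234,0.0394,-1.5020,-0.1259,0.3196,0.6424,10.6677,-8.6441,3.8930,0.8400
33,-0.0436,0.3652,-0.6471,-0.4470,-0.0214,-0.0273,-0.1522,-0.8684,-0.1273,0.3194,0.6415,10.9142,-8.9284,3.9837,0.7885
34,-0.0439,0.3647,-0.6500,-0.4572,-0.0264,-0.0403,-0.2324,-0.5149,-0.1284,0.3196,0.6407,11.1156,-9.1662,4.0543,0.7572
35,-0.0443,0.3641,-0.6538,-0.4633,-0.0269,-0.0374,-0.2619,-0.3105,-0.1292,0.3199,0.6399,11.2825,-9.3642,4.1112,0.7380
36,-0.0447,0.3636,-0.6577,-0.4670,-0.0253,-0.0281,-0.2670,-0.1898,-0.1298,0.3204,0.6391,,,,
# any joint saturated: no


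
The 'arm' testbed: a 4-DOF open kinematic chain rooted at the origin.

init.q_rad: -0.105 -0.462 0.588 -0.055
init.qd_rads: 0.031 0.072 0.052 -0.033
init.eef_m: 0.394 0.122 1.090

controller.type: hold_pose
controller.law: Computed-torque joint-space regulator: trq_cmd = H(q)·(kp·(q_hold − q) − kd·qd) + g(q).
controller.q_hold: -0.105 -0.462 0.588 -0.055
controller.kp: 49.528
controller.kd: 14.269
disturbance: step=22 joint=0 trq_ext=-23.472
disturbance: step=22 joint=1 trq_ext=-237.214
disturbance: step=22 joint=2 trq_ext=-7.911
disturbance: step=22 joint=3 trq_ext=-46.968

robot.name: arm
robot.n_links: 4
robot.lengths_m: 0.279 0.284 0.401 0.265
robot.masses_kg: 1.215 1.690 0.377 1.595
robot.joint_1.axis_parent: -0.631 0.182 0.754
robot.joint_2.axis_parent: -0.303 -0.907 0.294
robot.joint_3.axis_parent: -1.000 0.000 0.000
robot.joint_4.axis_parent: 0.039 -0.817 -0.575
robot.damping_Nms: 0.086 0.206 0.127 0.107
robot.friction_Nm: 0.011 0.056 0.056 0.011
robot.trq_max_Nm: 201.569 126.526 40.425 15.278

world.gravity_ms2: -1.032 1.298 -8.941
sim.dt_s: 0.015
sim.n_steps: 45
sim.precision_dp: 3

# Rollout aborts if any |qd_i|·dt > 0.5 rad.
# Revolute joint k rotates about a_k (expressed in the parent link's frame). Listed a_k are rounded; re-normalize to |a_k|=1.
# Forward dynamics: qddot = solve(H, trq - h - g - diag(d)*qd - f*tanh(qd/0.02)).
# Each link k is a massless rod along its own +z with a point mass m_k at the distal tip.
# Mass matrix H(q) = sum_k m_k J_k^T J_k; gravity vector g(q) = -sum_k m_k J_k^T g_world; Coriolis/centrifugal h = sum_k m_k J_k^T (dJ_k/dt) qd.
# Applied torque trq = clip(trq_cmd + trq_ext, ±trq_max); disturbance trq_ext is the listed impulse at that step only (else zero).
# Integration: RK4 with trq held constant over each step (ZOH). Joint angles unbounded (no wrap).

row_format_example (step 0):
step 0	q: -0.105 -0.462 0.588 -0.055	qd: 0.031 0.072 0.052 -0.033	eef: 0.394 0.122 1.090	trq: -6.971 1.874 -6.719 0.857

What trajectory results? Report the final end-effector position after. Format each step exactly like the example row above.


step 1	q: -0.105 -0.461 0.589 -0.055	qd: 0.027 0.052 0.038 -0.007	eef: 0.393 0.123 1.090	trq: -6.591 2.198 -6.483 0.893
step 2	q: -0.104 -0.460 0.589 -0.055	qd: 0.023 0.038 0.026 0.004	eef: 0.393 0.124 1.090	trq: -6.268 2.474 -6.284 0.926
step 3	q: -0.104 -0.460 0.589 -0.055	qd: 0.020 0.028 0.017 0.007	eef: 0.392 0.125 1.090	trq: -5.994 2.708 -6.116 0.954
step 4	q: -0.104 -0.460 0.590 -0.055	qd: 0.016 0.019 0.010 0.008	eef: 0.392 0.126 1.090	trq: -5.762 2.905 -5.976 0.978
step 5	q: -0.103 -0.459 0.590 -0.055	qd: 0.012 0.013 0.005 0.008	eef: 0.392 0.126 1.090	trq: -5.566 3.070 -5.859 0.999
step 6	q: -0.103 -0.459 0.590 -0.055	qd: 0.009 0.008 0.002 0.006	eef: 0.392 0.126 1.090	trq: -5.400 3.208 -5.763 1.016
step 7	q: -0.103 -0.459 0.590 -0.055	qd: 0.006 0.004 0.000 0.005	eef: 0.392 0.126 1.090	trq: -5.261 3.322 -5.683 1.031
step 8	q: -0.103 -0.459 0.590 -0.055	qd: 0.003 0.001 -0.001 0.003	eef: 0.391 0.126 1.090	trq: -5.143 3.416 -5.617 1.043
step 9	q: -0.103 -0.459 0.590 -0.055	qd: 0.001 -0.001 -0.002 0.001	eef: 0.391 0.126 1.090	trq: -5.045 3.494 -5.561 1.053
step 10	q: -0.103 -0.459 0.590 -0.055	qd: -0.001 -0.003 -0.002 -0.000	eef: 0.392 0.126 1.090	trq: -4.962 3.558 -5.515 1.061
step 11	q: -0.103 -0.459 0.590 -0.055	qd: -0.003 -0.004 -0.003 -0.002	eef: 0.392 0.126 1.090	trq: -4.893 3.612 -5.477 1.068
step 12	q: -0.103 -0.459 0.590 -0.055	qd: -0.004 -0.005 -0.003 -0.002	eef: 0.392 0.126 1.090	trq: -4.835 3.656 -5.445 1.073
step 13	q: -0.103 -0.459 0.590 -0.055	qd: -0.005 -0.006 -0.003 -0.003	eef: 0.392 0.126 1.090	trq: -4.788 3.692 -5.418 1.078
step 14	q: -0.103 -0.459 0.590 -0.055	qd: -0.005 -0.006 -0.003 -0.003	eef: 0.392 0.126 1.090	trq: -4.748 3.722 -5.396 1.082
step 15	q: -0.103 -0.459 0.590 -0.055	qd: -0.006 -0.007 -0.003 -0.004	eef: 0.392 0.126 1.090	trq: -4.715 3.746 -5.378 1.085
step 16	q: -0.103 -0.460 0.590 -0.055	qd: -0.006 -0.007 -0.003 -0.004	eef: 0.392 0.126 1.090	trq: -4.688 3.766 -5.363 1.087
step 17	q: -0.104 -0.460 0.589 -0.055	qd: -0.006 -0.007 -0.003 -0.004	eef: 0.392 0.126 1.090	trq: -4.666 3.783 -5.350 1.089
step 18	q: -0.104 -0.460 0.589 -0.055	qd: -0.006 -0.007 -0.003 -0.004	eef: 0.392 0.125 1.090	trq: -4.648 3.797 -5.340 1.091
step 19	q: -0.104 -0.460 0.589 -0.055	qd: -0.006 -0.007 -0.003 -0.004	eef: 0.392 0.125 1.090	trq: -4.633 3.808 -5.332 1.092
step 20	q: -0.104 -0.460 0.589 -0.055	qd: -0.006 -0.006 -0.003 -0.004	eef: 0.392 0.125 1.090	trq: -4.622 3.817 -5.325 1.094
step 21	q: -0.104 -0.460 0.589 -0.055	qd: -0.006 -0.006 -0.003 -0.004	eef: 0.392 0.125 1.090	trq: -4.612 3.824 -5.320 1.095
step 22	q: -0.104 -0.460 0.589 -0.055	qd: -0.006 -0.006 -0.003 -0.003	eef: 0.392 0.125 1.090	trq: -28.077 -126.526 -13.227 -15.278
step 23	q: -0.105 -0.484 0.600 0.016	qd: -0.046 -3.184 1.324 9.300	eef: 0.397 0.123 1.087	trq: 0.561 32.598 -3.492 4.648
step 24	q: -0.104 -0.525 0.615 0.132	qd: 0.054 -2.282 0.678 6.260	eef: 0.405 0.119 1.081	trq: -0.352 28.011 -3.651 3.901
step 25	q: -0.103 -0.554 0.622 0.209	qd: 0.072 -1.612 0.359 4.143	eef: 0.411 0.115 1.075	trq: -1.136 24.126 -3.852 3.257
step 26	q: -0.102 -0.575 0.626 0.259	qd: 0.063 -1.114 0.192 2.661	eef: 0.416 0.113 1.071	trq: -1.781 20.845 -4.047 2.725
step 27	q: -0.102 -0.588 0.628 0.291	qd: 0.047 -0.740 0.096 1.613	eef: 0.419 0.111 1.068	trq: -2.302 18.075 -4.216 2.289
step 28	q: -0.101 -0.597 0.629 0.309	qd: 0.033 -0.457 0.035 0.865	eef: 0.422 0.109 1.065	trq: -2.719 15.738 -4.357 1.932
step 29	q: -0.101 -0.603 0.630 0.318	qd: 0.020 -0.241 -0.006 0.329	eef: 0.424 0.108 1.064	trq: -3.053 13.766 -4.477 1.639
step 30	q: -0.100 -0.605 0.629 0.320	qd: 0.009 -0.078 -0.031 -0.053	eef: 0.426 0.107 1.063	trq: -3.321 12.103 -4.587 1.398
step 31	q: -0.100 -0.605 0.629 0.318	qd: 0.003 0.041 -0.051 -0.303	eef: 0.426 0.107 1.063	trq: -3.539 10.707 -4.681 1.197
step 32	q: -0.100 -0.604 0.628 0.312	qd: -0.001 0.128 -0.068 -0.462	eef: 0.427 0.106 1.063	trq: -3.717 9.550 -4.758 1.031
step 33	q: -0.100 -0.601 0.627 0.304	qd: -0.003 0.191 -0.081 -0.570	eef: 0.427 0.106 1.064	trq: -3.865 8.576 -4.823 0.896
step 34	q: -0.100 -0.598 0.625 0.295	qd: -0.003 0.238 -0.091 -0.640	eef: 0.426 0.106 1.065	trq: -3.988 7.757 -4.877 0.786
step 35	q: -0.100 -0.594 0.624 0.285	qd: -0.003 0.271 -0.098 -0.682	eef: 0.425 0.106 1.066	trq: -4.091 7.070 -4.924 0.698
step 36	q: -0.100 -0.590 0.622 0.275	qd: -0.003 0.293 -0.103 -0.703	eef: 0.424 0.107 1.067	trq: -4.178 6.494 -4.965 0.628
step 37	q: -0.101 -0.586 0.621 0.264	qd: -0.003 0.307 -0.105 -0.710	eef: 0.423 0.107 1.068	trq: -4.251 6.011 -5.001 0.573
step 38	q: -0.101 -0.581 0.619 0.254	qd: -0.003 0.314 -0.106 -0.706	eef: 0.422 0.107 1.070	trq: -4.314 5.608 -5.034 0.531
step 39	q: -0.101 -0.576 0.618 0.243	qd: -0.003 0.316 -0.105 -0.695	eef: 0.421 0.108 1.071	trq: -4.368 5.272 -5.063 0.500
step 40	q: -0.101 -0.572 0.616 0.233	qd: -0.003 0.314 -0.102 -0.678	eef: 0.419 0.108 1.072	trq: -4.413 4.992 -5.090 0.478
step 41	q: -0.101 -0.567 0.615 0.223	qd: -0.003 0.309 -0.099 -0.658	eef: 0.418 0.109 1.073	trq: -4.453 4.759 -5.114 0.464
step 42	q: -0.101 -0.562 0.613 0.213	qd: -0.003 0.302 -0.095 -0.636	eef: 0.416 0.109 1.075	trq: -4.487 4.567 -5.137 0.456
step 43	q: -0.101 -0.558 0.612 0.204	qd: -0.004 0.293 -0.090 -0.613	eef: 0.415 0.110 1.076	trq: -4.516 4.409 -5.158 0.453
step 44	q: -0.101 -0.554 0.610 0.195	qd: -0.004 0.284 -0.085 -0.590	eef: 0.414 0.110 1.077	trq: -4.541 4.279 -5.177 0.454
step 45	q: -0.101 -0.549 0.609 0.186	qd: -0.005 0.273 -0.079 -0.566	eef: 0.412 0.111 1.078
final eef position (m): 0.412 0.111 1.078


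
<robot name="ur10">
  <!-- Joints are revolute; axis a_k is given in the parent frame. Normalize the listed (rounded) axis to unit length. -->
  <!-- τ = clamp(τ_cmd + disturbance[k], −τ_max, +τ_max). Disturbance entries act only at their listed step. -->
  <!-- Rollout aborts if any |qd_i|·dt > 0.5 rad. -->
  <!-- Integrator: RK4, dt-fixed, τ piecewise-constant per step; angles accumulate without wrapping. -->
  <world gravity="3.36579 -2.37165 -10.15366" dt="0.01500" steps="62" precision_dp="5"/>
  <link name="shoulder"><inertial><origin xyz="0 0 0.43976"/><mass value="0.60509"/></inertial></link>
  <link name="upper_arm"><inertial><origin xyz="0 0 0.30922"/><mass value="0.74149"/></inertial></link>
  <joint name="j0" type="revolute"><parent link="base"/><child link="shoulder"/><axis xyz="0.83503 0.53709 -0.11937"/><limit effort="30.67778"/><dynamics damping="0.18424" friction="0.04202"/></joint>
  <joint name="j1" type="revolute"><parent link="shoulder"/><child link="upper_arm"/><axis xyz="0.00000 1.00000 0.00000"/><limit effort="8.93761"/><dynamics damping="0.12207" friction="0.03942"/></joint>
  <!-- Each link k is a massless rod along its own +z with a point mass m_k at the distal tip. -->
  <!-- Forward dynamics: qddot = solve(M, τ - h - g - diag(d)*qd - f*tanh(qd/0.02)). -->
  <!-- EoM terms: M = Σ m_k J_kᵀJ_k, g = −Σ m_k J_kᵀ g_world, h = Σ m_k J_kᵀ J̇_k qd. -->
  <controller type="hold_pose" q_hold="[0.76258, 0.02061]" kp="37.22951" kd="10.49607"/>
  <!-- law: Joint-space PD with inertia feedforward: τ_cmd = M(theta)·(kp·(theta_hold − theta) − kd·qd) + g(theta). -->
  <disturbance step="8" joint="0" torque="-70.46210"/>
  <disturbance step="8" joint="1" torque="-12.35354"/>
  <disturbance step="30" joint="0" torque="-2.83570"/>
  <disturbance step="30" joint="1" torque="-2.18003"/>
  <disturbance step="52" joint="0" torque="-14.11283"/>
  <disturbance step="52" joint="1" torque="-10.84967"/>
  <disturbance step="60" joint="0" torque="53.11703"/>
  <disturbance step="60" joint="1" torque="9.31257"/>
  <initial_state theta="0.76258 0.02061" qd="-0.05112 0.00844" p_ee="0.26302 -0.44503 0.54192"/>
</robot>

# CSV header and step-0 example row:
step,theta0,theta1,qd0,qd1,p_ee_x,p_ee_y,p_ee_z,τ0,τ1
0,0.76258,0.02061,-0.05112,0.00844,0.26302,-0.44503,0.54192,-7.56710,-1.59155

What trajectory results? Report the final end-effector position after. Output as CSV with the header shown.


step,theta0,theta1,qd0,qd1,p_ee_x,p_ee_y,p_ee_z,τ0,τ1
1,0.76189,0.02068,-0.04080,0.00200,0.26288,-0.44470,0.54227,-7.60216,-1.59416
2,0.76134,0.02069,-0.03226,-0.00084,0.26275,-0.44443,0.54255,-7.63386,-1.59805
3,0.76091,0.02067,-0.02508,-0.00196,0.26264,-0.44422,0.54277,-7.66230,-1.60229
4,0.76058,0.02064,-0.01905,-0.00227,0.26256,-0.44406,0.54294,-7.68751,-1.60640
5,0.76034,0.02060,-0.01401,-0.00217,0.26249,-0.44394,0.54307,-7.70952,-1.61020
6,0.76016,0.02057,-0.00985,-0.00185,0.26244,-0.44386,0.54317,-7.72848,-1.61359
7,0.76004,0.02055,-0.00647,-0.00145,0.26240,-0.44380,0.54323,-7.74462,-1.61657
8,0.75996,0.02053,-0.00374,-0.00102,0.26238,-0.44376,0.54327,-30.67778,-8.93761
9,0.75620,0.01384,-0.49821,-0.88521,0.25959,-0.44204,0.54604,-4.05780,-0.44184
10,0.74932,0.00188,-0.41886,-0.71101,0.25454,-0.43884,0.55100,-4.45540,-0.57444
11,0.74357,-0.00766,-0.34757,-0.56231,0.25042,-0.43612,0.55502,-4.81918,-0.69366
12,0.73884,-0.01514,-0.28380,-0.43573,0.24711,-0.43385,0.55826,-5.15155,-0.80094
13,0.73501,-0.02086,-0.22702,-0.32828,0.24452,-0.43199,0.56081,-5.45478,-0.89757
14,0.73198,-0.02510,-0.17674,-0.23737,0.24254,-0.43051,0.56278,-5.73096,-0.98462
15,0.72966,-0.02808,-0.13243,-0.16072,0.24110,-0.42937,0.56425,-5.98206,-1.06308
16,0.72796,-0.03001,-0.09362,-0.09640,0.24012,-0.42854,0.56529,-6.20994,-1.13377
17,0.72681,-0.03105,-0.05983,-0.04274,0.23953,-0.42796,0.56596,-6.41633,-1.19741
18,0.72614,-0.03136,-0.03008,-0.00148,0.23926,-0.42763,0.56633,-6.60268,-1.25275
19,0.72589,-0.03121,-0.00301,0.02117,0.23925,-0.42750,0.56643,-6.76840,-1.29536
20,0.72601,-0.03077,0.01920,0.03707,0.23940,-0.42756,0.56632,-6.91071,-1.33089
21,0.72643,-0.03012,0.03716,0.05008,0.23970,-0.42777,0.56604,-7.03485,-1.36231
22,0.72710,-0.02929,0.05190,0.06047,0.24011,-0.42810,0.56563,-7.14526,-1.39040
23,0.72797,-0.02832,0.06389,0.06859,0.24060,-0.42853,0.56510,-7.24368,-1.41554
24,0.72900,-0.02724,0.07348,0.07477,0.24117,-0.42904,0.56447,-7.33126,-1.43801
25,0.73016,-0.02609,0.08096,0.07929,0.24180,-0.42961,0.56378,-7.40898,-1.45806
26,0.73141,-0.02488,0.08660,0.08241,0.24246,-0.43023,0.56303,-7.47772,-1.47591
27,0.73274,-0.02363,0.09063,0.08432,0.24316,-0.43089,0.56223,-7.53832,-1.49176
28,0.73412,-0.02236,0.09327,0.08523,0.24387,-0.43156,0.56141,-7.59155,-1.50580
29,0.73553,-0.02108,0.09472,0.08528,0.24459,-0.43226,0.56057,-7.63811,-1.51819
30,0.73696,-0.01980,0.09514,0.08463,0.24531,-0.43295,0.55973,-10.51435,-3.70914
31,0.73835,-0.02186,0.09030,-0.35278,0.24506,-0.43366,0.55927,-7.25254,-1.19704
32,0.73966,-0.02638,0.08394,-0.25048,0.24409,-0.43434,0.55914,-7.32778,-1.25530
33,0.74088,-0.02949,0.07841,-0.16474,0.24350,-0.43497,0.55890,-7.39547,-1.30705
34,0.74202,-0.03142,0.07354,-0.09326,0.24323,-0.43554,0.55855,-7.45622,-1.35302
35,0.74309,-0.03237,0.06922,-0.03417,0.24322,-0.43608,0.55813,-7.51057,-1.39376
36,0.74410,-0.03254,0.06638,0.00833,0.24342,-0.43658,0.55765,-7.55903,-1.42634
37,0.74509,-0.03224,0.06579,0.03084,0.24375,-0.43707,0.55712,-7.60199,-1.44793
38,0.74607,-0.03166,0.06528,0.04660,0.24416,-0.43755,0.55657,-7.63989,-1.46563
39,0.74704,-0.03087,0.06445,0.05876,0.24463,-0.43803,0.55600,-7.67318,-1.48107
40,0.74800,-0.02992,0.06328,0.06813,0.24514,-0.43849,0.55541,-7.70230,-1.49467
41,0.74894,-0.02884,0.06182,0.07521,0.24568,-0.43895,0.55482,-7.72764,-1.50666
42,0.74985,-0.02768,0.06012,0.08035,0.24623,-0.43939,0.55423,-7.74958,-1.51722
43,0.75074,-0.02644,0.05820,0.08388,0.24681,-0.43982,0.55365,-7.76846,-1.52649
44,0.75160,-0.02517,0.05613,0.08605,0.24738,-0.44023,0.55307,-7.78461,-1.53462
45,0.75242,-0.02387,0.05393,0.08709,0.24795,-0.44062,0.55251,-7.79831,-1.54173
46,0.75322,-0.02257,0.05163,0.08719,0.24852,-0.44100,0.55196,-7.80983,-1.54794
47,0.75397,-0.02126,0.04928,0.08653,0.24908,-0.44136,0.55142,-7.81941,-1.55335
48,0.75469,-0.01998,0.04688,0.08524,0.24962,-0.44171,0.55091,-7.82729,-1.55804
49,0.75538,-0.01871,0.04447,0.08346,0.25015,-0.44203,0.55042,-7.83367,-1.56210
50,0.75603,-0.01748,0.04207,0.08127,0.25066,-0.44234,0.54994,-7.83874,-1.56559
51,0.75664,-0.01628,0.03970,0.07878,0.25115,-0.44262,0.54949,-7.84266,-1.56859
52,0.75722,-0.01512,0.03738,0.07605,0.25162,-0.44290,0.54906,-21.95844,-8.93761
53,0.75648,-0.02386,-0.13679,-1.23175,0.24895,-0.44261,0.55046,-5.56652,-0.39312
54,0.75457,-0.04036,-0.11798,-0.97048,0.24375,-0.44178,0.55332,-5.80904,-0.53473
55,0.75294,-0.05324,-0.09973,-0.74867,0.23963,-0.44103,0.55557,-6.03139,-0.66100
56,0.75157,-0.06305,-0.08232,-0.56095,0.23645,-0.44037,0.55731,-6.23496,-0.77378
57,0.75046,-0.07026,-0.06595,-0.40267,0.23408,-0.43982,0.55863,-6.42102,-0.87462
58,0.74958,-0.07530,-0.05076,-0.26974,0.23240,-0.43938,0.55958,-6.59072,-0.96485
59,0.74892,-0.07851,-0.03687,-0.15860,0.23130,-0.43905,0.56024,-6.74506,-1.04562
60,0.74846,-0.08019,-0.02439,-0.06611,0.23070,-0.43882,0.56064,30.67778,8.19463
61,0.75530,-0.07519,0.93550,0.72798,0.23384,-0.44221,0.55675,-13.09201,-2.68600
62,0.76823,-0.06485,0.78911,0.65187,0.24000,-0.44854,0.54919,,
# final p_ee position (m): 0.24000 -0.44854 0.54919
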